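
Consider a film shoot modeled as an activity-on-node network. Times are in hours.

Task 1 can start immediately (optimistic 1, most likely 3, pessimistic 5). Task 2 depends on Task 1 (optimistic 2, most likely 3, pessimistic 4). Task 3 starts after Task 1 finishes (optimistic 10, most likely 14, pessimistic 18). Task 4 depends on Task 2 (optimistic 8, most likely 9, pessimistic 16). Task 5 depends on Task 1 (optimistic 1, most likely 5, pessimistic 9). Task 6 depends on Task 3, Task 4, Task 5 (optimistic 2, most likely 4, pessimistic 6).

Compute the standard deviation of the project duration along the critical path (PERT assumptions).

te_Task 1 = (1 + 4·3 + 5)/6 = 18/6 = 3; σ²_Task 1 = ((5−1)/6)² = 0.444
te_Task 2 = (2 + 4·3 + 4)/6 = 18/6 = 3; σ²_Task 2 = ((4−2)/6)² = 0.111
te_Task 3 = (10 + 4·14 + 18)/6 = 84/6 = 14; σ²_Task 3 = ((18−10)/6)² = 1.778
te_Task 4 = (8 + 4·9 + 16)/6 = 60/6 = 10; σ²_Task 4 = ((16−8)/6)² = 1.778
te_Task 5 = (1 + 4·5 + 9)/6 = 30/6 = 5; σ²_Task 5 = ((9−1)/6)² = 1.778
te_Task 6 = (2 + 4·4 + 6)/6 = 24/6 = 4; σ²_Task 6 = ((6−2)/6)² = 0.444

Forward pass:
ES_Task 1 = 0; EF_Task 1 = 3
ES_Task 2 = 3; EF_Task 2 = 3+3 = 6
ES_Task 3 = 3; EF_Task 3 = 3+14 = 17
ES_Task 4 = 6; EF_Task 4 = 6+10 = 16
ES_Task 5 = 3; EF_Task 5 = 3+5 = 8
ES_Task 6 = max(EF_Task 3=17, EF_Task 4=16, EF_Task 5=8) = 17; EF_Task 6 = 17+4 = 21
Expected project duration μ = 21 hours. Critical path: Task 1 → Task 3 → Task 6.

Variance along critical path = 0.444 + 1.778 + 0.444 = 2.667
σ = √2.667 = 1.633 hours

1.63 hours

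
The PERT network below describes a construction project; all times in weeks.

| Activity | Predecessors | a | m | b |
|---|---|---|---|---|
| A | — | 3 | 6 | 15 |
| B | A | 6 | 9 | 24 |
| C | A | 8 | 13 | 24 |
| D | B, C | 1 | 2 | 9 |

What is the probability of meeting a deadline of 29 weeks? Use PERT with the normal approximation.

0.918

te_A = (3 + 4·6 + 15)/6 = 42/6 = 7; σ²_A = ((15−3)/6)² = 4.000
te_B = (6 + 4·9 + 24)/6 = 66/6 = 11; σ²_B = ((24−6)/6)² = 9.000
te_C = (8 + 4·13 + 24)/6 = 84/6 = 14; σ²_C = ((24−8)/6)² = 7.111
te_D = (1 + 4·2 + 9)/6 = 18/6 = 3; σ²_D = ((9−1)/6)² = 1.778

Forward pass:
ES_A = 0; EF_A = 7
ES_B = 7; EF_B = 7+11 = 18
ES_C = 7; EF_C = 7+14 = 21
ES_D = max(EF_B=18, EF_C=21) = 21; EF_D = 21+3 = 24
Expected project duration μ = 24 weeks. Critical path: A → C → D.

Variance along critical path = 4.000 + 7.111 + 1.778 = 12.889; σ = √12.889 = 3.590 weeks.
Z = (29 − 24) / 3.590 = 1.393
P(T ≤ 29) = Φ(1.393) ≈ 0.918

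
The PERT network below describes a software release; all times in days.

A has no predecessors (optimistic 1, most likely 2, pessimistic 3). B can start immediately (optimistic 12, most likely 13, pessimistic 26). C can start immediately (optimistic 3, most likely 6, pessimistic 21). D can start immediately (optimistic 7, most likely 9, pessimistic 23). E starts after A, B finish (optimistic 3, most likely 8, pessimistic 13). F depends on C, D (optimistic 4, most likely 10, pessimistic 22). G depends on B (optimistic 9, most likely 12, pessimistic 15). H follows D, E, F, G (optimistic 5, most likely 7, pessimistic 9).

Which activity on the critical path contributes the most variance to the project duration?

B

te_A = (1 + 4·2 + 3)/6 = 12/6 = 2; σ²_A = ((3−1)/6)² = 0.111
te_B = (12 + 4·13 + 26)/6 = 90/6 = 15; σ²_B = ((26−12)/6)² = 5.444
te_C = (3 + 4·6 + 21)/6 = 48/6 = 8; σ²_C = ((21−3)/6)² = 9.000
te_D = (7 + 4·9 + 23)/6 = 66/6 = 11; σ²_D = ((23−7)/6)² = 7.111
te_E = (3 + 4·8 + 13)/6 = 48/6 = 8; σ²_E = ((13−3)/6)² = 2.778
te_F = (4 + 4·10 + 22)/6 = 66/6 = 11; σ²_F = ((22−4)/6)² = 9.000
te_G = (9 + 4·12 + 15)/6 = 72/6 = 12; σ²_G = ((15−9)/6)² = 1.000
te_H = (5 + 4·7 + 9)/6 = 42/6 = 7; σ²_H = ((9−5)/6)² = 0.444

Forward pass:
ES_A = 0; EF_A = 2
ES_B = 0; EF_B = 15
ES_C = 0; EF_C = 8
ES_D = 0; EF_D = 11
ES_E = max(EF_A=2, EF_B=15) = 15; EF_E = 15+8 = 23
ES_F = max(EF_C=8, EF_D=11) = 11; EF_F = 11+11 = 22
ES_G = 15; EF_G = 15+12 = 27
ES_H = max(EF_D=11, EF_E=23, EF_F=22, EF_G=27) = 27; EF_H = 27+7 = 34
Expected project duration μ = 34 days. Critical path: B → G → H.

Variances on critical path: σ²_B=5.444, σ²_G=1.000, σ²_H=0.444.
Largest is σ²_B = 5.444.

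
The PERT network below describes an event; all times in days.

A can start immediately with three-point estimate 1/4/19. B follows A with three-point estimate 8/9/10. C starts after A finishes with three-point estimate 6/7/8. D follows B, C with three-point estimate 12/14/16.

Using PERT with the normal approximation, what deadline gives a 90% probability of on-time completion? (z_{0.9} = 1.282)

33.0 days

te_A = (1 + 4·4 + 19)/6 = 36/6 = 6; σ²_A = ((19−1)/6)² = 9.000
te_B = (8 + 4·9 + 10)/6 = 54/6 = 9; σ²_B = ((10−8)/6)² = 0.111
te_C = (6 + 4·7 + 8)/6 = 42/6 = 7; σ²_C = ((8−6)/6)² = 0.111
te_D = (12 + 4·14 + 16)/6 = 84/6 = 14; σ²_D = ((16−12)/6)² = 0.444

Forward pass:
ES_A = 0; EF_A = 6
ES_B = 6; EF_B = 6+9 = 15
ES_C = 6; EF_C = 6+7 = 13
ES_D = max(EF_B=15, EF_C=13) = 15; EF_D = 15+14 = 29
Expected project duration μ = 29 days. Critical path: A → B → D.

Variance along critical path = 9.000 + 0.111 + 0.444 = 9.556; σ = 3.091 days.
D = μ + z·σ = 29 + 1.282·3.091 = 33.0 days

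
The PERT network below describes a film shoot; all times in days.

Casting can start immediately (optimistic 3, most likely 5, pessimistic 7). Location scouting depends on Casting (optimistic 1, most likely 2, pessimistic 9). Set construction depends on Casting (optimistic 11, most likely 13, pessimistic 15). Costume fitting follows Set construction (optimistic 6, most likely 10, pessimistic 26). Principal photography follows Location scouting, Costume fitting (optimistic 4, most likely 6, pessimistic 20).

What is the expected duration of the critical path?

38 days

te_Casting = (3 + 4·5 + 7)/6 = 30/6 = 5
te_Location scouting = (1 + 4·2 + 9)/6 = 18/6 = 3
te_Set construction = (11 + 4·13 + 15)/6 = 78/6 = 13
te_Costume fitting = (6 + 4·10 + 26)/6 = 72/6 = 12
te_Principal photography = (4 + 4·6 + 20)/6 = 48/6 = 8

Forward pass:
ES_Casting = 0; EF_Casting = 5
ES_Location scouting = 5; EF_Location scouting = 5+3 = 8
ES_Set construction = 5; EF_Set construction = 5+13 = 18
ES_Costume fitting = 18; EF_Costume fitting = 18+12 = 30
ES_Principal photography = max(EF_Location scouting=8, EF_Costume fitting=30) = 30; EF_Principal photography = 30+8 = 38
Expected project duration μ = 38 days. Critical path: Casting → Set construction → Costume fitting → Principal photography.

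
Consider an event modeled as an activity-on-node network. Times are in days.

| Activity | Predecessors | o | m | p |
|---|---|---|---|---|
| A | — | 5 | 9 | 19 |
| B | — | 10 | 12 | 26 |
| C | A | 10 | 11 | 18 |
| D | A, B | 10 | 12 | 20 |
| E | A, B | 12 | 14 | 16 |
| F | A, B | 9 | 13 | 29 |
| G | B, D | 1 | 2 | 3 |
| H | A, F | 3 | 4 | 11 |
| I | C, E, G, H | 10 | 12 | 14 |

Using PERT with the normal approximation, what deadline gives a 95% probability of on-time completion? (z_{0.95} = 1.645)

53.4 days

te_A = (5 + 4·9 + 19)/6 = 60/6 = 10; σ²_A = ((19−5)/6)² = 5.444
te_B = (10 + 4·12 + 26)/6 = 84/6 = 14; σ²_B = ((26−10)/6)² = 7.111
te_C = (10 + 4·11 + 18)/6 = 72/6 = 12; σ²_C = ((18−10)/6)² = 1.778
te_D = (10 + 4·12 + 20)/6 = 78/6 = 13; σ²_D = ((20−10)/6)² = 2.778
te_E = (12 + 4·14 + 16)/6 = 84/6 = 14; σ²_E = ((16−12)/6)² = 0.444
te_F = (9 + 4·13 + 29)/6 = 90/6 = 15; σ²_F = ((29−9)/6)² = 11.111
te_G = (1 + 4·2 + 3)/6 = 12/6 = 2; σ²_G = ((3−1)/6)² = 0.111
te_H = (3 + 4·4 + 11)/6 = 30/6 = 5; σ²_H = ((11−3)/6)² = 1.778
te_I = (10 + 4·12 + 14)/6 = 72/6 = 12; σ²_I = ((14−10)/6)² = 0.444

Forward pass:
ES_A = 0; EF_A = 10
ES_B = 0; EF_B = 14
ES_C = 10; EF_C = 10+12 = 22
ES_D = max(EF_A=10, EF_B=14) = 14; EF_D = 14+13 = 27
ES_E = max(EF_A=10, EF_B=14) = 14; EF_E = 14+14 = 28
ES_F = max(EF_A=10, EF_B=14) = 14; EF_F = 14+15 = 29
ES_G = max(EF_B=14, EF_D=27) = 27; EF_G = 27+2 = 29
ES_H = max(EF_A=10, EF_F=29) = 29; EF_H = 29+5 = 34
ES_I = max(EF_C=22, EF_E=28, EF_G=29, EF_H=34) = 34; EF_I = 34+12 = 46
Expected project duration μ = 46 days. Critical path: B → F → H → I.

Variance along critical path = 7.111 + 11.111 + 1.778 + 0.444 = 20.444; σ = 4.522 days.
D = μ + z·σ = 46 + 1.645·4.522 = 53.4 days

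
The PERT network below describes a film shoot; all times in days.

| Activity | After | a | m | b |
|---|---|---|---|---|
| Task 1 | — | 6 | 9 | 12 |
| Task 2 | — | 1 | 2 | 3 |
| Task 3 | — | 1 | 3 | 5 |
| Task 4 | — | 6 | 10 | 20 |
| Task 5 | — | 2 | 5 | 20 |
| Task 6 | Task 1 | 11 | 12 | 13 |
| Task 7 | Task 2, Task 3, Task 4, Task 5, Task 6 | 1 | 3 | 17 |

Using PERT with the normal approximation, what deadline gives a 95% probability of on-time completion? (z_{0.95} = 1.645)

30.7 days

te_Task 1 = (6 + 4·9 + 12)/6 = 54/6 = 9; σ²_Task 1 = ((12−6)/6)² = 1.000
te_Task 2 = (1 + 4·2 + 3)/6 = 12/6 = 2; σ²_Task 2 = ((3−1)/6)² = 0.111
te_Task 3 = (1 + 4·3 + 5)/6 = 18/6 = 3; σ²_Task 3 = ((5−1)/6)² = 0.444
te_Task 4 = (6 + 4·10 + 20)/6 = 66/6 = 11; σ²_Task 4 = ((20−6)/6)² = 5.444
te_Task 5 = (2 + 4·5 + 20)/6 = 42/6 = 7; σ²_Task 5 = ((20−2)/6)² = 9.000
te_Task 6 = (11 + 4·12 + 13)/6 = 72/6 = 12; σ²_Task 6 = ((13−11)/6)² = 0.111
te_Task 7 = (1 + 4·3 + 17)/6 = 30/6 = 5; σ²_Task 7 = ((17−1)/6)² = 7.111

Forward pass:
ES_Task 1 = 0; EF_Task 1 = 9
ES_Task 2 = 0; EF_Task 2 = 2
ES_Task 3 = 0; EF_Task 3 = 3
ES_Task 4 = 0; EF_Task 4 = 11
ES_Task 5 = 0; EF_Task 5 = 7
ES_Task 6 = 9; EF_Task 6 = 9+12 = 21
ES_Task 7 = max(EF_Task 2=2, EF_Task 3=3, EF_Task 4=11, EF_Task 5=7, EF_Task 6=21) = 21; EF_Task 7 = 21+5 = 26
Expected project duration μ = 26 days. Critical path: Task 1 → Task 6 → Task 7.

Variance along critical path = 1.000 + 0.111 + 7.111 = 8.222; σ = 2.867 days.
D = μ + z·σ = 26 + 1.645·2.867 = 30.7 days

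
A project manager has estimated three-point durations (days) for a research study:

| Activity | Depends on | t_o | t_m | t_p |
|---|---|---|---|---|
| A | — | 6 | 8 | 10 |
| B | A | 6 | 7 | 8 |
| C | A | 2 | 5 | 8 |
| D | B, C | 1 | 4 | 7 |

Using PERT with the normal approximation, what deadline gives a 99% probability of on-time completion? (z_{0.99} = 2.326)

21.9 days

te_A = (6 + 4·8 + 10)/6 = 48/6 = 8; σ²_A = ((10−6)/6)² = 0.444
te_B = (6 + 4·7 + 8)/6 = 42/6 = 7; σ²_B = ((8−6)/6)² = 0.111
te_C = (2 + 4·5 + 8)/6 = 30/6 = 5; σ²_C = ((8−2)/6)² = 1.000
te_D = (1 + 4·4 + 7)/6 = 24/6 = 4; σ²_D = ((7−1)/6)² = 1.000

Forward pass:
ES_A = 0; EF_A = 8
ES_B = 8; EF_B = 8+7 = 15
ES_C = 8; EF_C = 8+5 = 13
ES_D = max(EF_B=15, EF_C=13) = 15; EF_D = 15+4 = 19
Expected project duration μ = 19 days. Critical path: A → B → D.

Variance along critical path = 0.444 + 0.111 + 1.000 = 1.556; σ = 1.247 days.
D = μ + z·σ = 19 + 2.326·1.247 = 21.9 days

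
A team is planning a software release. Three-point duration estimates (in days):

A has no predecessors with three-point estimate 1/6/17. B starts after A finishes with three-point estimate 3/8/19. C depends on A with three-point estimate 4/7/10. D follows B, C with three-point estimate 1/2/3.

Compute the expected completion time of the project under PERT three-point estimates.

18 days

te_A = (1 + 4·6 + 17)/6 = 42/6 = 7
te_B = (3 + 4·8 + 19)/6 = 54/6 = 9
te_C = (4 + 4·7 + 10)/6 = 42/6 = 7
te_D = (1 + 4·2 + 3)/6 = 12/6 = 2

Forward pass:
ES_A = 0; EF_A = 7
ES_B = 7; EF_B = 7+9 = 16
ES_C = 7; EF_C = 7+7 = 14
ES_D = max(EF_B=16, EF_C=14) = 16; EF_D = 16+2 = 18
Expected project duration μ = 18 days. Critical path: A → B → D.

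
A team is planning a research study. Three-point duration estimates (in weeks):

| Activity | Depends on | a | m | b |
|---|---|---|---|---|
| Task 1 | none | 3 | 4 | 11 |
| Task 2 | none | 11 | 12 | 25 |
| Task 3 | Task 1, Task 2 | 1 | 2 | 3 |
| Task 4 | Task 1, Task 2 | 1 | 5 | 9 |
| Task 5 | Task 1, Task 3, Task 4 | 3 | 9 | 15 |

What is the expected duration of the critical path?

te_Task 1 = (3 + 4·4 + 11)/6 = 30/6 = 5
te_Task 2 = (11 + 4·12 + 25)/6 = 84/6 = 14
te_Task 3 = (1 + 4·2 + 3)/6 = 12/6 = 2
te_Task 4 = (1 + 4·5 + 9)/6 = 30/6 = 5
te_Task 5 = (3 + 4·9 + 15)/6 = 54/6 = 9

Forward pass:
ES_Task 1 = 0; EF_Task 1 = 5
ES_Task 2 = 0; EF_Task 2 = 14
ES_Task 3 = max(EF_Task 1=5, EF_Task 2=14) = 14; EF_Task 3 = 14+2 = 16
ES_Task 4 = max(EF_Task 1=5, EF_Task 2=14) = 14; EF_Task 4 = 14+5 = 19
ES_Task 5 = max(EF_Task 1=5, EF_Task 3=16, EF_Task 4=19) = 19; EF_Task 5 = 19+9 = 28
Expected project duration μ = 28 weeks. Critical path: Task 2 → Task 4 → Task 5.

28 weeks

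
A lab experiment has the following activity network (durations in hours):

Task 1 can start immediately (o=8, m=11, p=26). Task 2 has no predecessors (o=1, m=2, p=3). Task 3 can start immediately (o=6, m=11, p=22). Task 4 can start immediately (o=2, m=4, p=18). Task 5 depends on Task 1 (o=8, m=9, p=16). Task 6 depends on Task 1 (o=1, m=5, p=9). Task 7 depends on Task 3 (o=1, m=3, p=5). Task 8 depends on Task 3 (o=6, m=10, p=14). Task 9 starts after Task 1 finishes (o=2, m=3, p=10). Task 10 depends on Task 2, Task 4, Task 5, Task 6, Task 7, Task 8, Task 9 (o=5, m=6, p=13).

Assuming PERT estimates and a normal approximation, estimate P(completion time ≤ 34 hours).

te_Task 1 = (8 + 4·11 + 26)/6 = 78/6 = 13; σ²_Task 1 = ((26−8)/6)² = 9.000
te_Task 2 = (1 + 4·2 + 3)/6 = 12/6 = 2; σ²_Task 2 = ((3−1)/6)² = 0.111
te_Task 3 = (6 + 4·11 + 22)/6 = 72/6 = 12; σ²_Task 3 = ((22−6)/6)² = 7.111
te_Task 4 = (2 + 4·4 + 18)/6 = 36/6 = 6; σ²_Task 4 = ((18−2)/6)² = 7.111
te_Task 5 = (8 + 4·9 + 16)/6 = 60/6 = 10; σ²_Task 5 = ((16−8)/6)² = 1.778
te_Task 6 = (1 + 4·5 + 9)/6 = 30/6 = 5; σ²_Task 6 = ((9−1)/6)² = 1.778
te_Task 7 = (1 + 4·3 + 5)/6 = 18/6 = 3; σ²_Task 7 = ((5−1)/6)² = 0.444
te_Task 8 = (6 + 4·10 + 14)/6 = 60/6 = 10; σ²_Task 8 = ((14−6)/6)² = 1.778
te_Task 9 = (2 + 4·3 + 10)/6 = 24/6 = 4; σ²_Task 9 = ((10−2)/6)² = 1.778
te_Task 10 = (5 + 4·6 + 13)/6 = 42/6 = 7; σ²_Task 10 = ((13−5)/6)² = 1.778

Forward pass:
ES_Task 1 = 0; EF_Task 1 = 13
ES_Task 2 = 0; EF_Task 2 = 2
ES_Task 3 = 0; EF_Task 3 = 12
ES_Task 4 = 0; EF_Task 4 = 6
ES_Task 5 = 13; EF_Task 5 = 13+10 = 23
ES_Task 6 = 13; EF_Task 6 = 13+5 = 18
ES_Task 7 = 12; EF_Task 7 = 12+3 = 15
ES_Task 8 = 12; EF_Task 8 = 12+10 = 22
ES_Task 9 = 13; EF_Task 9 = 13+4 = 17
ES_Task 10 = max(EF_Task 2=2, EF_Task 4=6, EF_Task 5=23, EF_Task 6=18, EF_Task 7=15, EF_Task 8=22, EF_Task 9=17) = 23; EF_Task 10 = 23+7 = 30
Expected project duration μ = 30 hours. Critical path: Task 1 → Task 5 → Task 10.

Variance along critical path = 9.000 + 1.778 + 1.778 = 12.556; σ = √12.556 = 3.543 hours.
Z = (34 − 30) / 3.543 = 1.129
P(T ≤ 34) = Φ(1.129) ≈ 0.871

0.871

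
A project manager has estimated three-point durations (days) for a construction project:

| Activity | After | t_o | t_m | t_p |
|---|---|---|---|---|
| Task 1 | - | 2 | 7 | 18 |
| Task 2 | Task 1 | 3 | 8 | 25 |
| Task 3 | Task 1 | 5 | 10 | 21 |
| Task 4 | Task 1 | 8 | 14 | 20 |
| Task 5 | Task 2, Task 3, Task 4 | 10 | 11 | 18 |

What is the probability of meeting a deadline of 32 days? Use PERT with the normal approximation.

te_Task 1 = (2 + 4·7 + 18)/6 = 48/6 = 8; σ²_Task 1 = ((18−2)/6)² = 7.111
te_Task 2 = (3 + 4·8 + 25)/6 = 60/6 = 10; σ²_Task 2 = ((25−3)/6)² = 13.444
te_Task 3 = (5 + 4·10 + 21)/6 = 66/6 = 11; σ²_Task 3 = ((21−5)/6)² = 7.111
te_Task 4 = (8 + 4·14 + 20)/6 = 84/6 = 14; σ²_Task 4 = ((20−8)/6)² = 4.000
te_Task 5 = (10 + 4·11 + 18)/6 = 72/6 = 12; σ²_Task 5 = ((18−10)/6)² = 1.778

Forward pass:
ES_Task 1 = 0; EF_Task 1 = 8
ES_Task 2 = 8; EF_Task 2 = 8+10 = 18
ES_Task 3 = 8; EF_Task 3 = 8+11 = 19
ES_Task 4 = 8; EF_Task 4 = 8+14 = 22
ES_Task 5 = max(EF_Task 2=18, EF_Task 3=19, EF_Task 4=22) = 22; EF_Task 5 = 22+12 = 34
Expected project duration μ = 34 days. Critical path: Task 1 → Task 4 → Task 5.

Variance along critical path = 7.111 + 4.000 + 1.778 = 12.889; σ = √12.889 = 3.590 days.
Z = (32 − 34) / 3.590 = -0.557
P(T ≤ 32) = Φ(-0.557) ≈ 0.289

0.289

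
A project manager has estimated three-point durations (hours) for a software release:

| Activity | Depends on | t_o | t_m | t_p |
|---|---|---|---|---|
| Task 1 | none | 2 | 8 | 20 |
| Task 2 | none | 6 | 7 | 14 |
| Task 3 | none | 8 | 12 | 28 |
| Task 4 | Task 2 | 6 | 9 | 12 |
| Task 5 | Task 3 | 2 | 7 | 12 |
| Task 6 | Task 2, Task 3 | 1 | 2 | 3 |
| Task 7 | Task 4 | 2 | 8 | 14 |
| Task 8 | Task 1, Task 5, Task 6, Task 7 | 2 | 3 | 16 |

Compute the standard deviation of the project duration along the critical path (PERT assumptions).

te_Task 1 = (2 + 4·8 + 20)/6 = 54/6 = 9; σ²_Task 1 = ((20−2)/6)² = 9.000
te_Task 2 = (6 + 4·7 + 14)/6 = 48/6 = 8; σ²_Task 2 = ((14−6)/6)² = 1.778
te_Task 3 = (8 + 4·12 + 28)/6 = 84/6 = 14; σ²_Task 3 = ((28−8)/6)² = 11.111
te_Task 4 = (6 + 4·9 + 12)/6 = 54/6 = 9; σ²_Task 4 = ((12−6)/6)² = 1.000
te_Task 5 = (2 + 4·7 + 12)/6 = 42/6 = 7; σ²_Task 5 = ((12−2)/6)² = 2.778
te_Task 6 = (1 + 4·2 + 3)/6 = 12/6 = 2; σ²_Task 6 = ((3−1)/6)² = 0.111
te_Task 7 = (2 + 4·8 + 14)/6 = 48/6 = 8; σ²_Task 7 = ((14−2)/6)² = 4.000
te_Task 8 = (2 + 4·3 + 16)/6 = 30/6 = 5; σ²_Task 8 = ((16−2)/6)² = 5.444

Forward pass:
ES_Task 1 = 0; EF_Task 1 = 9
ES_Task 2 = 0; EF_Task 2 = 8
ES_Task 3 = 0; EF_Task 3 = 14
ES_Task 4 = 8; EF_Task 4 = 8+9 = 17
ES_Task 5 = 14; EF_Task 5 = 14+7 = 21
ES_Task 6 = max(EF_Task 2=8, EF_Task 3=14) = 14; EF_Task 6 = 14+2 = 16
ES_Task 7 = 17; EF_Task 7 = 17+8 = 25
ES_Task 8 = max(EF_Task 1=9, EF_Task 5=21, EF_Task 6=16, EF_Task 7=25) = 25; EF_Task 8 = 25+5 = 30
Expected project duration μ = 30 hours. Critical path: Task 2 → Task 4 → Task 7 → Task 8.

Variance along critical path = 1.778 + 1.000 + 4.000 + 5.444 = 12.222
σ = √12.222 = 3.496 hours

3.50 hours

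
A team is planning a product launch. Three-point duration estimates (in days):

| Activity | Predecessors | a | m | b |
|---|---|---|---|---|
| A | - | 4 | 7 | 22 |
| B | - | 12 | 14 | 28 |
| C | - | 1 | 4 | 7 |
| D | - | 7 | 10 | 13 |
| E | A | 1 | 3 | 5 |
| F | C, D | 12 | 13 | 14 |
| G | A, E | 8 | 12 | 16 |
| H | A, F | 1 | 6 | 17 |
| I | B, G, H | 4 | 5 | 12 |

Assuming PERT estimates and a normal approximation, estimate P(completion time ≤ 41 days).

0.943

te_A = (4 + 4·7 + 22)/6 = 54/6 = 9; σ²_A = ((22−4)/6)² = 9.000
te_B = (12 + 4·14 + 28)/6 = 96/6 = 16; σ²_B = ((28−12)/6)² = 7.111
te_C = (1 + 4·4 + 7)/6 = 24/6 = 4; σ²_C = ((7−1)/6)² = 1.000
te_D = (7 + 4·10 + 13)/6 = 60/6 = 10; σ²_D = ((13−7)/6)² = 1.000
te_E = (1 + 4·3 + 5)/6 = 18/6 = 3; σ²_E = ((5−1)/6)² = 0.444
te_F = (12 + 4·13 + 14)/6 = 78/6 = 13; σ²_F = ((14−12)/6)² = 0.111
te_G = (8 + 4·12 + 16)/6 = 72/6 = 12; σ²_G = ((16−8)/6)² = 1.778
te_H = (1 + 4·6 + 17)/6 = 42/6 = 7; σ²_H = ((17−1)/6)² = 7.111
te_I = (4 + 4·5 + 12)/6 = 36/6 = 6; σ²_I = ((12−4)/6)² = 1.778

Forward pass:
ES_A = 0; EF_A = 9
ES_B = 0; EF_B = 16
ES_C = 0; EF_C = 4
ES_D = 0; EF_D = 10
ES_E = 9; EF_E = 9+3 = 12
ES_F = max(EF_C=4, EF_D=10) = 10; EF_F = 10+13 = 23
ES_G = max(EF_A=9, EF_E=12) = 12; EF_G = 12+12 = 24
ES_H = max(EF_A=9, EF_F=23) = 23; EF_H = 23+7 = 30
ES_I = max(EF_B=16, EF_G=24, EF_H=30) = 30; EF_I = 30+6 = 36
Expected project duration μ = 36 days. Critical path: D → F → H → I.

Variance along critical path = 1.000 + 0.111 + 7.111 + 1.778 = 10.000; σ = √10.000 = 3.162 days.
Z = (41 − 36) / 3.162 = 1.581
P(T ≤ 41) = Φ(1.581) ≈ 0.943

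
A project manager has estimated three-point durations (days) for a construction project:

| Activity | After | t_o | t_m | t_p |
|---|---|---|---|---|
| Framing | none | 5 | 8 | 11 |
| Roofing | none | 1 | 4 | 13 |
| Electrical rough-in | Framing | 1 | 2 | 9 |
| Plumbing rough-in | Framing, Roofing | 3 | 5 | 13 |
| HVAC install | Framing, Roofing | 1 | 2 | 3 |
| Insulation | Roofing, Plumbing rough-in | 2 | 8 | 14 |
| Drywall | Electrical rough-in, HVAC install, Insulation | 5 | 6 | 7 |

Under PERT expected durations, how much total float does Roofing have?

3 days

te_Framing = (5 + 4·8 + 11)/6 = 48/6 = 8
te_Roofing = (1 + 4·4 + 13)/6 = 30/6 = 5
te_Electrical rough-in = (1 + 4·2 + 9)/6 = 18/6 = 3
te_Plumbing rough-in = (3 + 4·5 + 13)/6 = 36/6 = 6
te_HVAC install = (1 + 4·2 + 3)/6 = 12/6 = 2
te_Insulation = (2 + 4·8 + 14)/6 = 48/6 = 8
te_Drywall = (5 + 4·6 + 7)/6 = 36/6 = 6

Forward pass:
ES_Framing = 0; EF_Framing = 8
ES_Roofing = 0; EF_Roofing = 5
ES_Electrical rough-in = 8; EF_Electrical rough-in = 8+3 = 11
ES_Plumbing rough-in = max(EF_Framing=8, EF_Roofing=5) = 8; EF_Plumbing rough-in = 8+6 = 14
ES_HVAC install = max(EF_Framing=8, EF_Roofing=5) = 8; EF_HVAC install = 8+2 = 10
ES_Insulation = max(EF_Roofing=5, EF_Plumbing rough-in=14) = 14; EF_Insulation = 14+8 = 22
ES_Drywall = max(EF_Electrical rough-in=11, EF_HVAC install=10, EF_Insulation=22) = 22; EF_Drywall = 22+6 = 28
Expected project duration μ = 28 days. Critical path: Framing → Plumbing rough-in → Insulation → Drywall.

Backward pass:
LF_Drywall = 28; LS_Drywall = 28−6 = 22
LF_Insulation = LS_Drywall = 22; LS_Insulation = 22−8 = 14
LF_HVAC install = LS_Drywall = 22; LS_HVAC install = 22−2 = 20
LF_Plumbing rough-in = LS_Insulation = 14; LS_Plumbing rough-in = 14−6 = 8
LF_Electrical rough-in = LS_Drywall = 22; LS_Electrical rough-in = 22−3 = 19
LF_Roofing = min(LS_Plumbing rough-in=8, LS_HVAC install=20, LS_Insulation=14) = 8; LS_Roofing = 8−5 = 3
LF_Framing = min(LS_Electrical rough-in=19, LS_Plumbing rough-in=8, LS_HVAC install=20) = 8; LS_Framing = 8−8 = 0
Slack_Roofing = LS_Roofing − ES_Roofing = 3 − 0 = 3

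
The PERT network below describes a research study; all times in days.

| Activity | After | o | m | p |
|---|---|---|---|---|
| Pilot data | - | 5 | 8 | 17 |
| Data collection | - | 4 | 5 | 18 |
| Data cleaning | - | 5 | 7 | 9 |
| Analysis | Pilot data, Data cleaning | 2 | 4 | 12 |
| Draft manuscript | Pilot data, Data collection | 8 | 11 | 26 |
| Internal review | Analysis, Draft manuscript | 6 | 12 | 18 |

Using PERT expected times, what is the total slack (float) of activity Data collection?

2 days

te_Pilot data = (5 + 4·8 + 17)/6 = 54/6 = 9
te_Data collection = (4 + 4·5 + 18)/6 = 42/6 = 7
te_Data cleaning = (5 + 4·7 + 9)/6 = 42/6 = 7
te_Analysis = (2 + 4·4 + 12)/6 = 30/6 = 5
te_Draft manuscript = (8 + 4·11 + 26)/6 = 78/6 = 13
te_Internal review = (6 + 4·12 + 18)/6 = 72/6 = 12

Forward pass:
ES_Pilot data = 0; EF_Pilot data = 9
ES_Data collection = 0; EF_Data collection = 7
ES_Data cleaning = 0; EF_Data cleaning = 7
ES_Analysis = max(EF_Pilot data=9, EF_Data cleaning=7) = 9; EF_Analysis = 9+5 = 14
ES_Draft manuscript = max(EF_Pilot data=9, EF_Data collection=7) = 9; EF_Draft manuscript = 9+13 = 22
ES_Internal review = max(EF_Analysis=14, EF_Draft manuscript=22) = 22; EF_Internal review = 22+12 = 34
Expected project duration μ = 34 days. Critical path: Pilot data → Draft manuscript → Internal review.

Backward pass:
LF_Internal review = 34; LS_Internal review = 34−12 = 22
LF_Draft manuscript = LS_Internal review = 22; LS_Draft manuscript = 22−13 = 9
LF_Analysis = LS_Internal review = 22; LS_Analysis = 22−5 = 17
LF_Data cleaning = LS_Analysis = 17; LS_Data cleaning = 17−7 = 10
LF_Data collection = LS_Draft manuscript = 9; LS_Data collection = 9−7 = 2
LF_Pilot data = min(LS_Analysis=17, LS_Draft manuscript=9) = 9; LS_Pilot data = 9−9 = 0
Slack_Data collection = LS_Data collection − ES_Data collection = 2 − 0 = 2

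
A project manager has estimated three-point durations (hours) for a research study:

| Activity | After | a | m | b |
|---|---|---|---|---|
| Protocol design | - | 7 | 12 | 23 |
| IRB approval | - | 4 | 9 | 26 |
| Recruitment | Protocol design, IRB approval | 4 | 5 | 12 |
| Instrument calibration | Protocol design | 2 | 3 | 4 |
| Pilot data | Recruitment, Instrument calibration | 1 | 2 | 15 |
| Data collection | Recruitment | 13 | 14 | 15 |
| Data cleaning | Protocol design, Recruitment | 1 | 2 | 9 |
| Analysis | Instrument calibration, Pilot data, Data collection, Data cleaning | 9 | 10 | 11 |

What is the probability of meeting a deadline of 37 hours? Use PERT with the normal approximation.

te_Protocol design = (7 + 4·12 + 23)/6 = 78/6 = 13; σ²_Protocol design = ((23−7)/6)² = 7.111
te_IRB approval = (4 + 4·9 + 26)/6 = 66/6 = 11; σ²_IRB approval = ((26−4)/6)² = 13.444
te_Recruitment = (4 + 4·5 + 12)/6 = 36/6 = 6; σ²_Recruitment = ((12−4)/6)² = 1.778
te_Instrument calibration = (2 + 4·3 + 4)/6 = 18/6 = 3; σ²_Instrument calibration = ((4−2)/6)² = 0.111
te_Pilot data = (1 + 4·2 + 15)/6 = 24/6 = 4; σ²_Pilot data = ((15−1)/6)² = 5.444
te_Data collection = (13 + 4·14 + 15)/6 = 84/6 = 14; σ²_Data collection = ((15−13)/6)² = 0.111
te_Data cleaning = (1 + 4·2 + 9)/6 = 18/6 = 3; σ²_Data cleaning = ((9−1)/6)² = 1.778
te_Analysis = (9 + 4·10 + 11)/6 = 60/6 = 10; σ²_Analysis = ((11−9)/6)² = 0.111

Forward pass:
ES_Protocol design = 0; EF_Protocol design = 13
ES_IRB approval = 0; EF_IRB approval = 11
ES_Recruitment = max(EF_Protocol design=13, EF_IRB approval=11) = 13; EF_Recruitment = 13+6 = 19
ES_Instrument calibration = 13; EF_Instrument calibration = 13+3 = 16
ES_Pilot data = max(EF_Recruitment=19, EF_Instrument calibration=16) = 19; EF_Pilot data = 19+4 = 23
ES_Data collection = 19; EF_Data collection = 19+14 = 33
ES_Data cleaning = max(EF_Protocol design=13, EF_Recruitment=19) = 19; EF_Data cleaning = 19+3 = 22
ES_Analysis = max(EF_Instrument calibration=16, EF_Pilot data=23, EF_Data collection=33, EF_Data cleaning=22) = 33; EF_Analysis = 33+10 = 43
Expected project duration μ = 43 hours. Critical path: Protocol design → Recruitment → Data collection → Analysis.

Variance along critical path = 7.111 + 1.778 + 0.111 + 0.111 = 9.111; σ = √9.111 = 3.018 hours.
Z = (37 − 43) / 3.018 = -1.988
P(T ≤ 37) = Φ(-1.988) ≈ 0.023

0.023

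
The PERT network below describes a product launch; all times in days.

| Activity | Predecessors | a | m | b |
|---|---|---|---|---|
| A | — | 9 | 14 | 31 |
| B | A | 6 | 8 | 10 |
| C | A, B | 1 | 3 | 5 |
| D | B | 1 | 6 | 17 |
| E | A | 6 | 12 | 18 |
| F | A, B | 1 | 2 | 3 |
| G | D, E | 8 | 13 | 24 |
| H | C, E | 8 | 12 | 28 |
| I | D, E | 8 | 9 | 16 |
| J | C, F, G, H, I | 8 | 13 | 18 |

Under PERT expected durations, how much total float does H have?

3 days

te_A = (9 + 4·14 + 31)/6 = 96/6 = 16
te_B = (6 + 4·8 + 10)/6 = 48/6 = 8
te_C = (1 + 4·3 + 5)/6 = 18/6 = 3
te_D = (1 + 4·6 + 17)/6 = 42/6 = 7
te_E = (6 + 4·12 + 18)/6 = 72/6 = 12
te_F = (1 + 4·2 + 3)/6 = 12/6 = 2
te_G = (8 + 4·13 + 24)/6 = 84/6 = 14
te_H = (8 + 4·12 + 28)/6 = 84/6 = 14
te_I = (8 + 4·9 + 16)/6 = 60/6 = 10
te_J = (8 + 4·13 + 18)/6 = 78/6 = 13

Forward pass:
ES_A = 0; EF_A = 16
ES_B = 16; EF_B = 16+8 = 24
ES_C = max(EF_A=16, EF_B=24) = 24; EF_C = 24+3 = 27
ES_D = 24; EF_D = 24+7 = 31
ES_E = 16; EF_E = 16+12 = 28
ES_F = max(EF_A=16, EF_B=24) = 24; EF_F = 24+2 = 26
ES_G = max(EF_D=31, EF_E=28) = 31; EF_G = 31+14 = 45
ES_H = max(EF_C=27, EF_E=28) = 28; EF_H = 28+14 = 42
ES_I = max(EF_D=31, EF_E=28) = 31; EF_I = 31+10 = 41
ES_J = max(EF_C=27, EF_F=26, EF_G=45, EF_H=42, EF_I=41) = 45; EF_J = 45+13 = 58
Expected project duration μ = 58 days. Critical path: A → B → D → G → J.

Backward pass:
LF_J = 58; LS_J = 58−13 = 45
LF_I = LS_J = 45; LS_I = 45−10 = 35
LF_H = LS_J = 45; LS_H = 45−14 = 31
LF_G = LS_J = 45; LS_G = 45−14 = 31
LF_F = LS_J = 45; LS_F = 45−2 = 43
LF_E = min(LS_G=31, LS_H=31, LS_I=35) = 31; LS_E = 31−12 = 19
LF_D = min(LS_G=31, LS_I=35) = 31; LS_D = 31−7 = 24
LF_C = min(LS_H=31, LS_J=45) = 31; LS_C = 31−3 = 28
LF_B = min(LS_C=28, LS_D=24, LS_F=43) = 24; LS_B = 24−8 = 16
LF_A = min(LS_B=16, LS_C=28, LS_E=19, LS_F=43) = 16; LS_A = 16−16 = 0
Slack_H = LS_H − ES_H = 31 − 28 = 3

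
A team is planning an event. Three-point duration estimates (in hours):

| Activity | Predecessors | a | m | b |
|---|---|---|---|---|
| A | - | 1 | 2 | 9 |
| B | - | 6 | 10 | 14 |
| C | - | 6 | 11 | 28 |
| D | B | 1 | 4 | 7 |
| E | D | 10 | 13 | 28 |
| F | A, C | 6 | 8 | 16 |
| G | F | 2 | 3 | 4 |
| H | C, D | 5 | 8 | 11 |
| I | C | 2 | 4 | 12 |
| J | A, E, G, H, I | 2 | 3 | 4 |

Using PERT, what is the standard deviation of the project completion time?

te_A = (1 + 4·2 + 9)/6 = 18/6 = 3; σ²_A = ((9−1)/6)² = 1.778
te_B = (6 + 4·10 + 14)/6 = 60/6 = 10; σ²_B = ((14−6)/6)² = 1.778
te_C = (6 + 4·11 + 28)/6 = 78/6 = 13; σ²_C = ((28−6)/6)² = 13.444
te_D = (1 + 4·4 + 7)/6 = 24/6 = 4; σ²_D = ((7−1)/6)² = 1.000
te_E = (10 + 4·13 + 28)/6 = 90/6 = 15; σ²_E = ((28−10)/6)² = 9.000
te_F = (6 + 4·8 + 16)/6 = 54/6 = 9; σ²_F = ((16−6)/6)² = 2.778
te_G = (2 + 4·3 + 4)/6 = 18/6 = 3; σ²_G = ((4−2)/6)² = 0.111
te_H = (5 + 4·8 + 11)/6 = 48/6 = 8; σ²_H = ((11−5)/6)² = 1.000
te_I = (2 + 4·4 + 12)/6 = 30/6 = 5; σ²_I = ((12−2)/6)² = 2.778
te_J = (2 + 4·3 + 4)/6 = 18/6 = 3; σ²_J = ((4−2)/6)² = 0.111

Forward pass:
ES_A = 0; EF_A = 3
ES_B = 0; EF_B = 10
ES_C = 0; EF_C = 13
ES_D = 10; EF_D = 10+4 = 14
ES_E = 14; EF_E = 14+15 = 29
ES_F = max(EF_A=3, EF_C=13) = 13; EF_F = 13+9 = 22
ES_G = 22; EF_G = 22+3 = 25
ES_H = max(EF_C=13, EF_D=14) = 14; EF_H = 14+8 = 22
ES_I = 13; EF_I = 13+5 = 18
ES_J = max(EF_A=3, EF_E=29, EF_G=25, EF_H=22, EF_I=18) = 29; EF_J = 29+3 = 32
Expected project duration μ = 32 hours. Critical path: B → D → E → J.

Variance along critical path = 1.778 + 1.000 + 9.000 + 0.111 = 11.889
σ = √11.889 = 3.448 hours

3.45 hours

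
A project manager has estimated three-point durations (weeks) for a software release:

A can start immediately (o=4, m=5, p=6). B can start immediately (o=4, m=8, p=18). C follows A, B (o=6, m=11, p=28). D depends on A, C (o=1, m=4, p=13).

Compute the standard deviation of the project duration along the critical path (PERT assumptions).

4.78 weeks

te_A = (4 + 4·5 + 6)/6 = 30/6 = 5; σ²_A = ((6−4)/6)² = 0.111
te_B = (4 + 4·8 + 18)/6 = 54/6 = 9; σ²_B = ((18−4)/6)² = 5.444
te_C = (6 + 4·11 + 28)/6 = 78/6 = 13; σ²_C = ((28−6)/6)² = 13.444
te_D = (1 + 4·4 + 13)/6 = 30/6 = 5; σ²_D = ((13−1)/6)² = 4.000

Forward pass:
ES_A = 0; EF_A = 5
ES_B = 0; EF_B = 9
ES_C = max(EF_A=5, EF_B=9) = 9; EF_C = 9+13 = 22
ES_D = max(EF_A=5, EF_C=22) = 22; EF_D = 22+5 = 27
Expected project duration μ = 27 weeks. Critical path: B → C → D.

Variance along critical path = 5.444 + 13.444 + 4.000 = 22.889
σ = √22.889 = 4.784 weeks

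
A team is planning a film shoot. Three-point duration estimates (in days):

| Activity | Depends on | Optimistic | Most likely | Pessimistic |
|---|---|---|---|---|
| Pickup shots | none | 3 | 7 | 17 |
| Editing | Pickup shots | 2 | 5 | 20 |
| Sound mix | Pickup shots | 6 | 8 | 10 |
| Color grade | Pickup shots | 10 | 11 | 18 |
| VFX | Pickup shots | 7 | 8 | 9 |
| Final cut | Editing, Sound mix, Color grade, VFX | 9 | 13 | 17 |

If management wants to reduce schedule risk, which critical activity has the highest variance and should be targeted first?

te_Pickup shots = (3 + 4·7 + 17)/6 = 48/6 = 8; σ²_Pickup shots = ((17−3)/6)² = 5.444
te_Editing = (2 + 4·5 + 20)/6 = 42/6 = 7; σ²_Editing = ((20−2)/6)² = 9.000
te_Sound mix = (6 + 4·8 + 10)/6 = 48/6 = 8; σ²_Sound mix = ((10−6)/6)² = 0.444
te_Color grade = (10 + 4·11 + 18)/6 = 72/6 = 12; σ²_Color grade = ((18−10)/6)² = 1.778
te_VFX = (7 + 4·8 + 9)/6 = 48/6 = 8; σ²_VFX = ((9−7)/6)² = 0.111
te_Final cut = (9 + 4·13 + 17)/6 = 78/6 = 13; σ²_Final cut = ((17−9)/6)² = 1.778

Forward pass:
ES_Pickup shots = 0; EF_Pickup shots = 8
ES_Editing = 8; EF_Editing = 8+7 = 15
ES_Sound mix = 8; EF_Sound mix = 8+8 = 16
ES_Color grade = 8; EF_Color grade = 8+12 = 20
ES_VFX = 8; EF_VFX = 8+8 = 16
ES_Final cut = max(EF_Editing=15, EF_Sound mix=16, EF_Color grade=20, EF_VFX=16) = 20; EF_Final cut = 20+13 = 33
Expected project duration μ = 33 days. Critical path: Pickup shots → Color grade → Final cut.

Variances on critical path: σ²_Pickup shots=5.444, σ²_Color grade=1.778, σ²_Final cut=1.778.
Largest is σ²_Pickup shots = 5.444.

Pickup shots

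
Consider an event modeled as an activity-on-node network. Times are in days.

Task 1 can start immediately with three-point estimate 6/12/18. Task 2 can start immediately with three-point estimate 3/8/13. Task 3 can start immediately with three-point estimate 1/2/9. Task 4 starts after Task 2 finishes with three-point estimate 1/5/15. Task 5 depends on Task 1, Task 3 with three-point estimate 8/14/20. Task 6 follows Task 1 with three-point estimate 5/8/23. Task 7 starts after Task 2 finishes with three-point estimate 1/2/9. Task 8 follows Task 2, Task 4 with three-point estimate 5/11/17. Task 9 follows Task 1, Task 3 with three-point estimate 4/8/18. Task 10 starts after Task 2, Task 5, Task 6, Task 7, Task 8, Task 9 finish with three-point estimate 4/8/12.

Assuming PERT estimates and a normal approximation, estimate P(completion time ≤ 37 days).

0.831

te_Task 1 = (6 + 4·12 + 18)/6 = 72/6 = 12; σ²_Task 1 = ((18−6)/6)² = 4.000
te_Task 2 = (3 + 4·8 + 13)/6 = 48/6 = 8; σ²_Task 2 = ((13−3)/6)² = 2.778
te_Task 3 = (1 + 4·2 + 9)/6 = 18/6 = 3; σ²_Task 3 = ((9−1)/6)² = 1.778
te_Task 4 = (1 + 4·5 + 15)/6 = 36/6 = 6; σ²_Task 4 = ((15−1)/6)² = 5.444
te_Task 5 = (8 + 4·14 + 20)/6 = 84/6 = 14; σ²_Task 5 = ((20−8)/6)² = 4.000
te_Task 6 = (5 + 4·8 + 23)/6 = 60/6 = 10; σ²_Task 6 = ((23−5)/6)² = 9.000
te_Task 7 = (1 + 4·2 + 9)/6 = 18/6 = 3; σ²_Task 7 = ((9−1)/6)² = 1.778
te_Task 8 = (5 + 4·11 + 17)/6 = 66/6 = 11; σ²_Task 8 = ((17−5)/6)² = 4.000
te_Task 9 = (4 + 4·8 + 18)/6 = 54/6 = 9; σ²_Task 9 = ((18−4)/6)² = 5.444
te_Task 10 = (4 + 4·8 + 12)/6 = 48/6 = 8; σ²_Task 10 = ((12−4)/6)² = 1.778

Forward pass:
ES_Task 1 = 0; EF_Task 1 = 12
ES_Task 2 = 0; EF_Task 2 = 8
ES_Task 3 = 0; EF_Task 3 = 3
ES_Task 4 = 8; EF_Task 4 = 8+6 = 14
ES_Task 5 = max(EF_Task 1=12, EF_Task 3=3) = 12; EF_Task 5 = 12+14 = 26
ES_Task 6 = 12; EF_Task 6 = 12+10 = 22
ES_Task 7 = 8; EF_Task 7 = 8+3 = 11
ES_Task 8 = max(EF_Task 2=8, EF_Task 4=14) = 14; EF_Task 8 = 14+11 = 25
ES_Task 9 = max(EF_Task 1=12, EF_Task 3=3) = 12; EF_Task 9 = 12+9 = 21
ES_Task 10 = max(EF_Task 2=8, EF_Task 5=26, EF_Task 6=22, EF_Task 7=11, EF_Task 8=25, EF_Task 9=21) = 26; EF_Task 10 = 26+8 = 34
Expected project duration μ = 34 days. Critical path: Task 1 → Task 5 → Task 10.

Variance along critical path = 4.000 + 4.000 + 1.778 = 9.778; σ = √9.778 = 3.127 days.
Z = (37 − 34) / 3.127 = 0.959
P(T ≤ 37) = Φ(0.959) ≈ 0.831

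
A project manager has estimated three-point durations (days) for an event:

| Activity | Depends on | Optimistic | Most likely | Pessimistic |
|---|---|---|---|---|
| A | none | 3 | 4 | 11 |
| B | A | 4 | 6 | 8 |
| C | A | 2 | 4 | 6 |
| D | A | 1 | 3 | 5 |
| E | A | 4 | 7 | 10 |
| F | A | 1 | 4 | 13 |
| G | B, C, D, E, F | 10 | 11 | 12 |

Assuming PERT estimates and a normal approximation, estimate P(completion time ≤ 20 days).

0.039

te_A = (3 + 4·4 + 11)/6 = 30/6 = 5; σ²_A = ((11−3)/6)² = 1.778
te_B = (4 + 4·6 + 8)/6 = 36/6 = 6; σ²_B = ((8−4)/6)² = 0.444
te_C = (2 + 4·4 + 6)/6 = 24/6 = 4; σ²_C = ((6−2)/6)² = 0.444
te_D = (1 + 4·3 + 5)/6 = 18/6 = 3; σ²_D = ((5−1)/6)² = 0.444
te_E = (4 + 4·7 + 10)/6 = 42/6 = 7; σ²_E = ((10−4)/6)² = 1.000
te_F = (1 + 4·4 + 13)/6 = 30/6 = 5; σ²_F = ((13−1)/6)² = 4.000
te_G = (10 + 4·11 + 12)/6 = 66/6 = 11; σ²_G = ((12−10)/6)² = 0.111

Forward pass:
ES_A = 0; EF_A = 5
ES_B = 5; EF_B = 5+6 = 11
ES_C = 5; EF_C = 5+4 = 9
ES_D = 5; EF_D = 5+3 = 8
ES_E = 5; EF_E = 5+7 = 12
ES_F = 5; EF_F = 5+5 = 10
ES_G = max(EF_B=11, EF_C=9, EF_D=8, EF_E=12, EF_F=10) = 12; EF_G = 12+11 = 23
Expected project duration μ = 23 days. Critical path: A → E → G.

Variance along critical path = 1.778 + 1.000 + 0.111 = 2.889; σ = √2.889 = 1.700 days.
Z = (20 − 23) / 1.700 = -1.765
P(T ≤ 20) = Φ(-1.765) ≈ 0.039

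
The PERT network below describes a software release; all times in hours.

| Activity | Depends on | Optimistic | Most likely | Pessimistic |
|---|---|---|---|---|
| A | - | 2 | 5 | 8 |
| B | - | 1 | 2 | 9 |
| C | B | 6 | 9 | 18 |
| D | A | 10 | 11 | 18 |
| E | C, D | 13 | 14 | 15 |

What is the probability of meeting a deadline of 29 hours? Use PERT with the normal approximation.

te_A = (2 + 4·5 + 8)/6 = 30/6 = 5; σ²_A = ((8−2)/6)² = 1.000
te_B = (1 + 4·2 + 9)/6 = 18/6 = 3; σ²_B = ((9−1)/6)² = 1.778
te_C = (6 + 4·9 + 18)/6 = 60/6 = 10; σ²_C = ((18−6)/6)² = 4.000
te_D = (10 + 4·11 + 18)/6 = 72/6 = 12; σ²_D = ((18−10)/6)² = 1.778
te_E = (13 + 4·14 + 15)/6 = 84/6 = 14; σ²_E = ((15−13)/6)² = 0.111

Forward pass:
ES_A = 0; EF_A = 5
ES_B = 0; EF_B = 3
ES_C = 3; EF_C = 3+10 = 13
ES_D = 5; EF_D = 5+12 = 17
ES_E = max(EF_C=13, EF_D=17) = 17; EF_E = 17+14 = 31
Expected project duration μ = 31 hours. Critical path: A → D → E.

Variance along critical path = 1.000 + 1.778 + 0.111 = 2.889; σ = √2.889 = 1.700 hours.
Z = (29 − 31) / 1.700 = -1.177
P(T ≤ 29) = Φ(-1.177) ≈ 0.120

0.120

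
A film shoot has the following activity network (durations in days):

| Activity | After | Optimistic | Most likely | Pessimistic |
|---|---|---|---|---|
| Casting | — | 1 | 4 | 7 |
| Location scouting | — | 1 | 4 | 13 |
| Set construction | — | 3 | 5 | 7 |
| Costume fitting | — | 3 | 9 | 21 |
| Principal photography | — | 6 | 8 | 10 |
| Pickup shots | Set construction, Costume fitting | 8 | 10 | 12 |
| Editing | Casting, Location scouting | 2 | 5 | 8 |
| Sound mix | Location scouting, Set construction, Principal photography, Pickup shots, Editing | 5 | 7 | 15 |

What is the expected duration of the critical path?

28 days

te_Casting = (1 + 4·4 + 7)/6 = 24/6 = 4
te_Location scouting = (1 + 4·4 + 13)/6 = 30/6 = 5
te_Set construction = (3 + 4·5 + 7)/6 = 30/6 = 5
te_Costume fitting = (3 + 4·9 + 21)/6 = 60/6 = 10
te_Principal photography = (6 + 4·8 + 10)/6 = 48/6 = 8
te_Pickup shots = (8 + 4·10 + 12)/6 = 60/6 = 10
te_Editing = (2 + 4·5 + 8)/6 = 30/6 = 5
te_Sound mix = (5 + 4·7 + 15)/6 = 48/6 = 8

Forward pass:
ES_Casting = 0; EF_Casting = 4
ES_Location scouting = 0; EF_Location scouting = 5
ES_Set construction = 0; EF_Set construction = 5
ES_Costume fitting = 0; EF_Costume fitting = 10
ES_Principal photography = 0; EF_Principal photography = 8
ES_Pickup shots = max(EF_Set construction=5, EF_Costume fitting=10) = 10; EF_Pickup shots = 10+10 = 20
ES_Editing = max(EF_Casting=4, EF_Location scouting=5) = 5; EF_Editing = 5+5 = 10
ES_Sound mix = max(EF_Location scouting=5, EF_Set construction=5, EF_Principal photography=8, EF_Pickup shots=20, EF_Editing=10) = 20; EF_Sound mix = 20+8 = 28
Expected project duration μ = 28 days. Critical path: Costume fitting → Pickup shots → Sound mix.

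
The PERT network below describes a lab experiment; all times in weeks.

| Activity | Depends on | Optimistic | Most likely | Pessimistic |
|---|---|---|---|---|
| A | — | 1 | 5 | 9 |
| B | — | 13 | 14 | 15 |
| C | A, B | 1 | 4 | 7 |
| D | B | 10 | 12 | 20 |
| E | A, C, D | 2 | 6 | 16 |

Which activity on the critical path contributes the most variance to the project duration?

E

te_A = (1 + 4·5 + 9)/6 = 30/6 = 5; σ²_A = ((9−1)/6)² = 1.778
te_B = (13 + 4·14 + 15)/6 = 84/6 = 14; σ²_B = ((15−13)/6)² = 0.111
te_C = (1 + 4·4 + 7)/6 = 24/6 = 4; σ²_C = ((7−1)/6)² = 1.000
te_D = (10 + 4·12 + 20)/6 = 78/6 = 13; σ²_D = ((20−10)/6)² = 2.778
te_E = (2 + 4·6 + 16)/6 = 42/6 = 7; σ²_E = ((16−2)/6)² = 5.444

Forward pass:
ES_A = 0; EF_A = 5
ES_B = 0; EF_B = 14
ES_C = max(EF_A=5, EF_B=14) = 14; EF_C = 14+4 = 18
ES_D = 14; EF_D = 14+13 = 27
ES_E = max(EF_A=5, EF_C=18, EF_D=27) = 27; EF_E = 27+7 = 34
Expected project duration μ = 34 weeks. Critical path: B → D → E.

Variances on critical path: σ²_B=0.111, σ²_D=2.778, σ²_E=5.444.
Largest is σ²_E = 5.444.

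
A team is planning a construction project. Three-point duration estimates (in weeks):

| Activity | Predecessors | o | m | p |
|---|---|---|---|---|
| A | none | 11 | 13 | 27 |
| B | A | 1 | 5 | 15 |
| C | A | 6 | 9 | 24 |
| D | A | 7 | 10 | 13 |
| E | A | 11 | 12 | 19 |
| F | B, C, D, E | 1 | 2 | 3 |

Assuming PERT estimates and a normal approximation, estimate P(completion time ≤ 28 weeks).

te_A = (11 + 4·13 + 27)/6 = 90/6 = 15; σ²_A = ((27−11)/6)² = 7.111
te_B = (1 + 4·5 + 15)/6 = 36/6 = 6; σ²_B = ((15−1)/6)² = 5.444
te_C = (6 + 4·9 + 24)/6 = 66/6 = 11; σ²_C = ((24−6)/6)² = 9.000
te_D = (7 + 4·10 + 13)/6 = 60/6 = 10; σ²_D = ((13−7)/6)² = 1.000
te_E = (11 + 4·12 + 19)/6 = 78/6 = 13; σ²_E = ((19−11)/6)² = 1.778
te_F = (1 + 4·2 + 3)/6 = 12/6 = 2; σ²_F = ((3−1)/6)² = 0.111

Forward pass:
ES_A = 0; EF_A = 15
ES_B = 15; EF_B = 15+6 = 21
ES_C = 15; EF_C = 15+11 = 26
ES_D = 15; EF_D = 15+10 = 25
ES_E = 15; EF_E = 15+13 = 28
ES_F = max(EF_B=21, EF_C=26, EF_D=25, EF_E=28) = 28; EF_F = 28+2 = 30
Expected project duration μ = 30 weeks. Critical path: A → E → F.

Variance along critical path = 7.111 + 1.778 + 0.111 = 9.000; σ = √9.000 = 3.000 weeks.
Z = (28 − 30) / 3.000 = -0.667
P(T ≤ 28) = Φ(-0.667) ≈ 0.252

0.252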